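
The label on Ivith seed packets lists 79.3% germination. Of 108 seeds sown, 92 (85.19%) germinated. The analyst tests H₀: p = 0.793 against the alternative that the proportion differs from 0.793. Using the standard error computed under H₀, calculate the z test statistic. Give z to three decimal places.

z = 1.510

p̂ = 92/108 = 0.851852.
Under H₀, SE = √(0.793·0.207/108) = √(0.00151992) = 0.038986.
z = (0.851852 − 0.793)/0.038986 = 0.058852/0.038986 = 1.510.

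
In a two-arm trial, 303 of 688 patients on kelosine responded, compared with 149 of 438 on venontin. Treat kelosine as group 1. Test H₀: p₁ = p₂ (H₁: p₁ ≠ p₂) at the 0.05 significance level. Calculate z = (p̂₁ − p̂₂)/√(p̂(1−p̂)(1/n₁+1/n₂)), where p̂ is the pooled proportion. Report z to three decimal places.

p̂₁ = 303/688 ≈ 0.44041, p̂₂ = 149/438 ≈ 0.34018.
Pooled p̂ = (303+149)/(688+438) = 452/1126 = 0.40142.
SE = √(0.240282 × 0.00373659) = 0.02996.
z = (0.44041 − 0.34018)/0.02996 = 0.10023/0.02996 = 3.345.
p-value = 2·P(Z > 3.345) ≈ 0.0008. With α = 0.05, reject H₀.

z = 3.345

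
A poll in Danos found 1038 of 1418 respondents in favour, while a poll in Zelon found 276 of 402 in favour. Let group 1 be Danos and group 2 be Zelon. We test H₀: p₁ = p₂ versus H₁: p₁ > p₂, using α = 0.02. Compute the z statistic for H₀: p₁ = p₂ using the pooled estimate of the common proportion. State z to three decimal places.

z = 1.795

p̂₁ = 1038/1418 ≈ 0.73202, p̂₂ = 276/402 ≈ 0.68657.
Pooled p̂ = (1038+276)/(1418+402) = 1314/1820 = 0.72198.
SE = √(0.200726 × 0.00319278) = 0.02532.
z = (0.73202 − 0.68657)/0.02532 = 0.04545/0.02532 = 1.795.
p-value = P(Z > 1.795) ≈ 0.0363; since p > α = 0.02, fail to reject H₀.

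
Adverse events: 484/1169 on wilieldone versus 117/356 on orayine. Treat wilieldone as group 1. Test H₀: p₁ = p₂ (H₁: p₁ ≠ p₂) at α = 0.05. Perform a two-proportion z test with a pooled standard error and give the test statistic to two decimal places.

p̂₁ = 484/1169 = 0.41403, p̂₂ = 117/356 = 0.32865.
Pooled p̂ = (484+117)/(1169+356) = 601/1525 = 0.39410.
SE = √(0.238785 × 0.00366442) = 0.02958.
z = (0.41403 − 0.32865)/0.02958 = 0.08538/0.02958 = 2.89.
Two-sided p-value ≈ 2·Φ(−2.886) = 0.0039, so at α = 0.05 we reject H₀.

z = 2.89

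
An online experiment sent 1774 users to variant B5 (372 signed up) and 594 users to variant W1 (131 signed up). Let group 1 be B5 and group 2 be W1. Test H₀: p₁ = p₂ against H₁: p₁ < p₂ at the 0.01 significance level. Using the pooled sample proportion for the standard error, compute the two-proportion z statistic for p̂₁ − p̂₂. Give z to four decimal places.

p̂₁ = 372/1774 = 0.209696, p̂₂ = 131/594 = 0.220539.
Pooled p̂ = (372+131)/(1774+594) = 503/2368 = 0.212416.
SE = √(p̂(1−p̂)(1/n₁+1/n₂)) = √(0.212416·0.787584·0.0022472) = √(0.000375946) = 0.019389.
z = (0.209696 − 0.220539)/0.019389 = -0.010843/0.019389 = -0.5592.
p-value = P(Z < -0.559) ≈ 0.2880; since p > α = 0.01, fail to reject H₀.

z = -0.5592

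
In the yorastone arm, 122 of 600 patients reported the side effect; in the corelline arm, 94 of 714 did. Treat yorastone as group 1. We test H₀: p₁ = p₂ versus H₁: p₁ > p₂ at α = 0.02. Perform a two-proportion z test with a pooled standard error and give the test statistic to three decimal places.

p̂₁ = 122/600 = 0.203333, p̂₂ = 94/714 = 0.131653.
Pooled p̂ = (122+94)/(600+714) = 216/1314 = 0.164384.
SE = √(0.137362 × 0.00306723) = 0.020526.
z = (0.203333 − 0.131653)/0.020526 = 0.071680/0.020526 = 3.492.
p-value = P(Z > 3.492) ≈ 0.0002, so at α = 0.02 we reject H₀.

z = 3.492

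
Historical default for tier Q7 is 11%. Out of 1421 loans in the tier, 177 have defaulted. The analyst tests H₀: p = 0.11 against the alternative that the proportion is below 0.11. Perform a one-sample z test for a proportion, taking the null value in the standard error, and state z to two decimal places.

p̂ = 177/1421 = 0.12456.
SE = √(p₀(1−p₀)/n) = √(0.0979/1421) = 0.00830.
z = (0.12456 − 0.11)/0.00830 = 0.01456/0.00830 = 1.75.

z = 1.75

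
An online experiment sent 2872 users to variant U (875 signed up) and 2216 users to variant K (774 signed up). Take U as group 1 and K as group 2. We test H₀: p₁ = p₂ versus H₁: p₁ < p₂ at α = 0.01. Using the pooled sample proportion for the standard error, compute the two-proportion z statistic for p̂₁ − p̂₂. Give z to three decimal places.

p̂₁ = 875/2872 ≈ 0.304666, p̂₂ = 774/2216 ≈ 0.349278.
Pooled p̂ = (875+774)/(2872+2216) = 1649/5088 = 0.324096.
SE = √(p̂(1−p̂)(1/n₁+1/n₂)) = √(0.324096·0.675904·0.000799453) = √(0.000175126) = 0.013234.
z = (0.304666 − 0.349278)/0.013234 = -0.044612/0.013234 = -3.371.
p-value = P(Z < -3.371) ≈ 0.0004, so at α = 0.01 we reject H₀.

z = -3.371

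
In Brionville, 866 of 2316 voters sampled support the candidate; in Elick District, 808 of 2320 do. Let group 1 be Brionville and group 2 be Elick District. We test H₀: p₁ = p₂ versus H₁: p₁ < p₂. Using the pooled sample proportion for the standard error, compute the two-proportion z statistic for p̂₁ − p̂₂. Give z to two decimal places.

z = 1.82

p̂₁ = 866/2316 = 0.3739, p̂₂ = 808/2320 = 0.3483.
Pooled p̂ = (866+808)/(2316+2320) = 1674/4636 = 0.3611.
SE = √(0.230703 × 0.000862813) = 0.0141.
z = (0.3739 − 0.3483)/0.0141 = 0.0256/0.0141 = 1.82.
p-value = P(Z < 1.818) ≈ 0.9654.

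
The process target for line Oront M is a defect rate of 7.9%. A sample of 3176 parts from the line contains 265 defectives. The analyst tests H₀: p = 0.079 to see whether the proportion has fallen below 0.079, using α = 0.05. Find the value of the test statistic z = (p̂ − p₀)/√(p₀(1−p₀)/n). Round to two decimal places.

p̂ = 265/3176 = 0.08344.
Under H₀, SE = √(0.079·0.921/3176) = √(2.2909e-05) = 0.00479.
z = (0.08344 − 0.079)/0.00479 = 0.00444/0.00479 = 0.93.
p-value = P(Z < 0.927) ≈ 0.8231. With α = 0.05, fail to reject H₀.

z = 0.93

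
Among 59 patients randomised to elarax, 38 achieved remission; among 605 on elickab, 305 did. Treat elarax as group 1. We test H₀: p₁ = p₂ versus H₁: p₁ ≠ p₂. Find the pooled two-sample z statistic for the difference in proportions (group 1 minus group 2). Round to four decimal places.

z = 2.0531

p̂₁ = 38/59 = 0.644068, p̂₂ = 305/605 = 0.504132.
Pooled p̂ = (38+305)/(59+605) = 343/664 = 0.516566.
SE = √(p̂(1−p̂)(1/n₁+1/n₂)) = √(0.516566·0.483434·0.018602) = √(0.00464541) = 0.068157.
z = (0.644068 − 0.504132)/0.068157 = 0.139936/0.068157 = 2.0531.
Two-sided p-value ≈ 2·Φ(−2.053) = 0.0401.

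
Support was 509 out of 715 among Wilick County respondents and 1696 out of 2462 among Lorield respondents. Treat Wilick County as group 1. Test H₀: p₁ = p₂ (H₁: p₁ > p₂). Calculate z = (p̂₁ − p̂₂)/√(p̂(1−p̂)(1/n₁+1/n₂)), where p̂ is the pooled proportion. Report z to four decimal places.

p̂₁ = 509/715 ≈ 0.711888, p̂₂ = 1696/2462 ≈ 0.688871.
Pooled p̂ = (509+1696)/(715+2462) = 2205/3177 = 0.694051.
SE = √(p̂(1−p̂)(1/n₁+1/n₂)) = √(0.694051·0.305949·0.00180478) = √(0.000383234) = 0.019576.
z = (0.711888 − 0.688871)/0.019576 = 0.023017/0.019576 = 1.1758.
p-value = P(Z > 1.176) ≈ 0.1198.

z = 1.1758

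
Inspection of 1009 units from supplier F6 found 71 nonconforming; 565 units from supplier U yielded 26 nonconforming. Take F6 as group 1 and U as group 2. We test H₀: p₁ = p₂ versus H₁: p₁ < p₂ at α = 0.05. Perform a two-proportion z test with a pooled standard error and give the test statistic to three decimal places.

p̂₁ = 71/1009 = 0.070367, p̂₂ = 26/565 = 0.046018.
Pooled p̂ = (71+26)/(1009+565) = 97/1574 = 0.061626.
SE = √(0.0578286 × 0.00276099) = 0.012636.
z = (0.070367 − 0.046018)/0.012636 = 0.024349/0.012636 = 1.927.
p-value = P(Z < 1.927) ≈ 0.9730, so at α = 0.05 we fail to reject H₀.

z = 1.927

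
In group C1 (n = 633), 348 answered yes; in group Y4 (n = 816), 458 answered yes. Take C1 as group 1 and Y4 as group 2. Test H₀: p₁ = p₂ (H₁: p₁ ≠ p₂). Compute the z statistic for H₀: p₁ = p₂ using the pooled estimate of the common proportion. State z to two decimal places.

p̂₁ = 348/633 = 0.5498, p̂₂ = 458/816 = 0.5613.
Pooled p̂ = (348+458)/(633+816) = 806/1449 = 0.5562.
SE = √(0.246836 × 0.00280527) = 0.0263.
z = (0.5498 − 0.5613)/0.0263 = -0.0115/0.0263 = -0.44.
p-value = 2·P(Z > 0.437) ≈ 0.6618.

z = -0.44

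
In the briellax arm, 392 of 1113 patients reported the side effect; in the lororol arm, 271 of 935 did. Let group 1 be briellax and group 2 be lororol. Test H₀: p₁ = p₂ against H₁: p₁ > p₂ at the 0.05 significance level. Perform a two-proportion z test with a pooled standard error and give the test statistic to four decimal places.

p̂₁ = 392/1113 ≈ 0.3522013, p̂₂ = 271/935 ≈ 0.2898396.
Pooled p̂ = (392+271)/(1113+935) = 663/2048 = 0.3237305.
SE = √(0.218929 × 0.00196799) = 0.0207569.
z = (0.3522013 − 0.2898396)/0.0207569 = 0.0623617/0.0207569 = 3.0044.
p-value = P(Z > 3.004) ≈ 0.0013, so at α = 0.05 we reject H₀.

z = 3.0044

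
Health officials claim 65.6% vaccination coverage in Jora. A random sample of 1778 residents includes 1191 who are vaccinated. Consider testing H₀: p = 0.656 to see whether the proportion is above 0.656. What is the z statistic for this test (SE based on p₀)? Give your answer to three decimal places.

p̂ = 1191/1778 = 0.669854.
SE = √(p₀(1−p₀)/n) = √(0.22566/1778) = 0.011266.
z = (0.669854 − 0.656)/0.011266 = 0.013854/0.011266 = 1.230.
p-value = P(Z > 1.230) ≈ 0.1094.

z = 1.230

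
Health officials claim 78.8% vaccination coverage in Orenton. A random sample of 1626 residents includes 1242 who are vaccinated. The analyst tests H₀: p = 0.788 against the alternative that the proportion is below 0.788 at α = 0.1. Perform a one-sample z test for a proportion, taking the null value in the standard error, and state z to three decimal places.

z = -2.384

p̂ = 1242/1626 ≈ 0.763838.
Under H₀, SE = √(0.788·0.212/1626) = √(0.00010274) = 0.010136.
z = (0.763838 − 0.788)/0.010136 = -0.024162/0.010136 = -2.384.
p-value = P(Z < -2.384) ≈ 0.0086, so at α = 0.1 we reject H₀.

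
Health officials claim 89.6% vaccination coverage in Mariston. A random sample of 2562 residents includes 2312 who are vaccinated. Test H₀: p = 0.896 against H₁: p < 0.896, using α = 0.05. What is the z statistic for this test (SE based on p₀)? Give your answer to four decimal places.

z = 1.0645

p̂ = 2312/2562 = 0.902420.
Under H₀, SE = √(0.896·0.104/2562) = √(3.63716e-05) = 0.006031.
z = (0.902420 − 0.896)/0.006031 = 0.006420/0.006031 = 1.0645.
p-value = P(Z < 1.065) ≈ 0.8565. With α = 0.05, fail to reject H₀.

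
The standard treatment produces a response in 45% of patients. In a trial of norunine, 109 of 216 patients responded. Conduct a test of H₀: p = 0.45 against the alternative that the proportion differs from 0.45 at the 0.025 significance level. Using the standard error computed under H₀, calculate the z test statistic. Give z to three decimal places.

z = 1.614

p̂ = 109/216 = 0.50463.
SE = √(p₀(1−p₀)/n) = √(0.2475/216) = 0.03385.
z = (0.50463 − 0.45)/0.03385 = 0.05463/0.03385 = 1.614.
Two-sided p-value ≈ 2·Φ(−1.614) = 0.1066; since p > α = 0.025, fail to reject H₀.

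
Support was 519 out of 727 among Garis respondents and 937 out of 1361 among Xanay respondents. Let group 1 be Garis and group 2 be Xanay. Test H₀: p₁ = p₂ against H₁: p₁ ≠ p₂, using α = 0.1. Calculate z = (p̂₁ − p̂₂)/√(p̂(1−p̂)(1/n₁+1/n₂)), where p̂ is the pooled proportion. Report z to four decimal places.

z = 1.2049

p̂₁ = 519/727 = 0.713893, p̂₂ = 937/1361 = 0.688464.
Pooled p̂ = (519+937)/(727+1361) = 1456/2088 = 0.697318.
SE = √(p̂(1−p̂)(1/n₁+1/n₂)) = √(0.697318·0.302682·0.00211027) = √(0.000445405) = 0.021105.
z = (0.713893 − 0.688464)/0.021105 = 0.025429/0.021105 = 1.2049.
p-value = 2·P(Z > 1.205) ≈ 0.2283. With α = 0.1, fail to reject H₀.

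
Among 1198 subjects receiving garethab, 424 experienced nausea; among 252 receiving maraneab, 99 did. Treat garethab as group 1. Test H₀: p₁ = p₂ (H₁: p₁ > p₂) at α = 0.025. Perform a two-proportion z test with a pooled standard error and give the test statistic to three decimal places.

p̂₁ = 424/1198 ≈ 0.35392, p̂₂ = 99/252 ≈ 0.39286.
Pooled p̂ = (424+99)/(1198+252) = 523/1450 = 0.36069.
SE = √(p̂(1−p̂)(1/n₁+1/n₂)) = √(0.36069·0.63931·0.00480298) = √(0.00110753) = 0.03328.
z = (0.35392 − 0.39286)/0.03328 = -0.03894/0.03328 = -1.170.
p-value = P(Z > -1.170) ≈ 0.8790, so at α = 0.025 we fail to reject H₀.

z = -1.170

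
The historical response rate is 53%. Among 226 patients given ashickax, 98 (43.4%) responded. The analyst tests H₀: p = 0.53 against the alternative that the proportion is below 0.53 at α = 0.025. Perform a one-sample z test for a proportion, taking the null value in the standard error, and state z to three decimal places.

z = -2.903

p̂ = 98/226 = 0.43363.
SE = √(p₀(1−p₀)/n) = √(0.2491/226) = 0.03320.
z = (0.43363 − 0.53)/0.03320 = -0.09637/0.03320 = -2.903.
p-value = P(Z < -2.903) ≈ 0.0018; since p < α = 0.025, reject H₀.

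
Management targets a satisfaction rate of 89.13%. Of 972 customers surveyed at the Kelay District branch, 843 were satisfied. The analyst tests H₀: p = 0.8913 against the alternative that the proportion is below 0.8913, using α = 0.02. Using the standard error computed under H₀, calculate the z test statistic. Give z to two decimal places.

z = -2.41

p̂ = 843/972 ≈ 0.86728.
Under H₀, SE = √(0.8913·0.1087/972) = √(9.96752e-05) = 0.00998.
z = (0.86728 − 0.8913)/0.00998 = -0.02402/0.00998 = -2.41.
p-value = P(Z < -2.406) ≈ 0.0081. With α = 0.02, reject H₀.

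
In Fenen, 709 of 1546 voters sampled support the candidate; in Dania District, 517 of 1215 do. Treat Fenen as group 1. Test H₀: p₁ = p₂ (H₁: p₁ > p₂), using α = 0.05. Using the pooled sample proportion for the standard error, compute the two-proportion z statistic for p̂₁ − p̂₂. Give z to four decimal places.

p̂₁ = 709/1546 ≈ 0.458603, p̂₂ = 517/1215 ≈ 0.425514.
Pooled p̂ = (709+517)/(1546+1215) = 1226/2761 = 0.444042.
SE = √(p̂(1−p̂)(1/n₁+1/n₂)) = √(0.444042·0.555958·0.00146988) = √(0.000362866) = 0.019049.
z = (0.458603 − 0.425514)/0.019049 = 0.033089/0.019049 = 1.7370.
p-value = P(Z > 1.737) ≈ 0.0412. With α = 0.05, reject H₀.

z = 1.7370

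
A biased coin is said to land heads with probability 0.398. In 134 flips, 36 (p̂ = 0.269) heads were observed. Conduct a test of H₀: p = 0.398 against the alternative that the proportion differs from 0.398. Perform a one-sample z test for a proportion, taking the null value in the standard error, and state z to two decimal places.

z = -3.06

p̂ = 36/134 ≈ 0.2687.
Standard error under H₀: √(0.398×0.602/134) = 0.0423.
z = (0.2687 − 0.398)/0.0423 = -0.1293/0.0423 = -3.06.
Two-sided p-value ≈ 2·Φ(−3.059) = 0.0022.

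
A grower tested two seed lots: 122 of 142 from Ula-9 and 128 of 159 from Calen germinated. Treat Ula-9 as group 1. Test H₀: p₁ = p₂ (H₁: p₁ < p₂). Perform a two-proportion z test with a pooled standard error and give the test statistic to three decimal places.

z = 1.250

p̂₁ = 122/142 = 0.85915, p̂₂ = 128/159 = 0.80503.
Pooled p̂ = (122+128)/(142+159) = 250/301 = 0.83056.
SE = √(p̂(1−p̂)(1/n₁+1/n₂)) = √(0.83056·0.16944·0.0133316) = √(0.00187611) = 0.04331.
z = (0.85915 − 0.80503)/0.04331 = 0.05412/0.04331 = 1.250.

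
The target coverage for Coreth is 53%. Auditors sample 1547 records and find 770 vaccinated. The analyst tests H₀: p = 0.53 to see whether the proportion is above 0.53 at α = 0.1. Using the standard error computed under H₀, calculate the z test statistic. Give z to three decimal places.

p̂ = 770/1547 ≈ 0.49774.
Under H₀, SE = √(0.53·0.47/1547) = √(0.000161021) = 0.01269.
z = (0.49774 − 0.53)/0.01269 = -0.03226/0.01269 = -2.542.
p-value = P(Z > -2.542) ≈ 0.9945, so at α = 0.1 we fail to reject H₀.

z = -2.542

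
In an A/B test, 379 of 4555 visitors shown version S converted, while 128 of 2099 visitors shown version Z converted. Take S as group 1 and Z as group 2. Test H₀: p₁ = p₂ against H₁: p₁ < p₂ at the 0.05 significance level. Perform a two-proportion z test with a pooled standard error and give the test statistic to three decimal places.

z = 3.175

p̂₁ = 379/4555 = 0.083205, p̂₂ = 128/2099 = 0.060981.
Pooled p̂ = (379+128)/(4555+2099) = 507/6654 = 0.076195.
SE = √(0.0703891 × 0.000695956) = 0.006999.
z = (0.083205 − 0.060981)/0.006999 = 0.022224/0.006999 = 3.175.
p-value = P(Z < 3.175) ≈ 0.9993, so at α = 0.05 we fail to reject H₀.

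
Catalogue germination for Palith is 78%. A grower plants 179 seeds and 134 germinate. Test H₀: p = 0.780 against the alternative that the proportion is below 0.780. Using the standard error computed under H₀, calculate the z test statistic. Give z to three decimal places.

p̂ = 134/179 ≈ 0.74860.
SE = √(p₀(1−p₀)/n) = √(0.1716/179) = 0.03096.
z = (0.74860 − 0.78)/0.03096 = -0.03140/0.03096 = -1.014.
p-value = P(Z < -1.014) ≈ 0.1553.

z = -1.014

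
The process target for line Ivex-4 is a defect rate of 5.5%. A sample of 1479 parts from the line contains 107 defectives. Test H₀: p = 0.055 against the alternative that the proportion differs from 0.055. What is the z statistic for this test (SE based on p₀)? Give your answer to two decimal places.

p̂ = 107/1479 ≈ 0.0723.
Standard error under H₀: √(0.055×0.945/1479) = 0.0059.
z = (0.0723 − 0.055)/0.0059 = 0.0173/0.0059 = 2.93.

z = 2.93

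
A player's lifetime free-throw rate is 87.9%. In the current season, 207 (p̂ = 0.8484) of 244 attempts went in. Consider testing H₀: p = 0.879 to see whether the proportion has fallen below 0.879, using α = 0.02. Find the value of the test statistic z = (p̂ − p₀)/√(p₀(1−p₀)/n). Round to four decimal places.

p̂ = 207/244 ≈ 0.848361.
SE = √(p₀(1−p₀)/n) = √(0.10636/244) = 0.020878.
z = (0.848361 − 0.879)/0.020878 = -0.030639/0.020878 = -1.4675.
p-value = P(Z < -1.468) ≈ 0.0711, so at α = 0.02 we fail to reject H₀.

z = -1.4675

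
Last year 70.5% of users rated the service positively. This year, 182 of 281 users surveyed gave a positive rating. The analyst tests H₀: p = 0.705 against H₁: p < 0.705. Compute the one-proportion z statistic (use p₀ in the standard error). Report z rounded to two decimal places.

z = -2.11

p̂ = 182/281 = 0.6477.
Standard error under H₀: √(0.705×0.295/281) = 0.0272.
z = (0.6477 − 0.705)/0.0272 = -0.0573/0.0272 = -2.11.
p-value = P(Z < -2.107) ≈ 0.0176.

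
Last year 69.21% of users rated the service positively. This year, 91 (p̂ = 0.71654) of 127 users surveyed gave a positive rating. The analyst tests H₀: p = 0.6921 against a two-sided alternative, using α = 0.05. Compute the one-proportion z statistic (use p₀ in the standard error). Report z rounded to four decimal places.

p̂ = 91/127 = 0.716535.
SE = √(p₀(1−p₀)/n) = √(0.2131/127) = 0.040963.
z = (0.716535 − 0.6921)/0.040963 = 0.024435/0.040963 = 0.5965.
Two-sided p-value ≈ 2·Φ(−0.597) = 0.5508, so at α = 0.05 we fail to reject H₀.

z = 0.5965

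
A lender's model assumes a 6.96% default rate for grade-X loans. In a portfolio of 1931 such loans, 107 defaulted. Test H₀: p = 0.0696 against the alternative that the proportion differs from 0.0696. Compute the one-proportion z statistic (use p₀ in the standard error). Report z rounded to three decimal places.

z = -2.450

p̂ = 107/1931 = 0.055412.
SE = √(p₀(1−p₀)/n) = √(0.064756/1931) = 0.005791.
z = (0.055412 − 0.0696)/0.005791 = -0.014188/0.005791 = -2.450.
p-value = 2·P(Z > 2.450) ≈ 0.0143.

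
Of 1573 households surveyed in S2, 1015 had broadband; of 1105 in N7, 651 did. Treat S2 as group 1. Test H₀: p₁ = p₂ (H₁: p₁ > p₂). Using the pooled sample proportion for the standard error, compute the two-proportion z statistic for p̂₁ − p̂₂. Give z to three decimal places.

z = 2.949

p̂₁ = 1015/1573 ≈ 0.64526, p̂₂ = 651/1105 ≈ 0.58914.
Pooled p̂ = (1015+651)/(1573+1105) = 1666/2678 = 0.62211.
SE = √(p̂(1−p̂)(1/n₁+1/n₂)) = √(0.62211·0.37789·0.00154071) = √(0.000362205) = 0.01903.
z = (0.64526 − 0.58914)/0.01903 = 0.05612/0.01903 = 2.949.
p-value = P(Z > 2.949) ≈ 0.0016.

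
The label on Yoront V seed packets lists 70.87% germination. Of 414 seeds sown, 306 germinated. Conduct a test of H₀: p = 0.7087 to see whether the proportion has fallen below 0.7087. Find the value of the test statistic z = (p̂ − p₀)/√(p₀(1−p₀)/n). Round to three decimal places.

z = 1.363

p̂ = 306/414 ≈ 0.73913.
SE = √(p₀(1−p₀)/n) = √(0.20644/414) = 0.02233.
z = (0.73913 − 0.7087)/0.02233 = 0.03043/0.02233 = 1.363.
p-value = P(Z < 1.363) ≈ 0.9135.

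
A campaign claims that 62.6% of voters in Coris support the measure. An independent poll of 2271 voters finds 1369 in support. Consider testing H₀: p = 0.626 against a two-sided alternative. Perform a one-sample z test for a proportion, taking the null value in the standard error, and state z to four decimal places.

z = -2.2831

p̂ = 1369/2271 = 0.6028181.
Standard error under H₀: √(0.626×0.374/2271) = 0.0101535.
z = (0.6028181 − 0.626)/0.0101535 = -0.0231819/0.0101535 = -2.2831.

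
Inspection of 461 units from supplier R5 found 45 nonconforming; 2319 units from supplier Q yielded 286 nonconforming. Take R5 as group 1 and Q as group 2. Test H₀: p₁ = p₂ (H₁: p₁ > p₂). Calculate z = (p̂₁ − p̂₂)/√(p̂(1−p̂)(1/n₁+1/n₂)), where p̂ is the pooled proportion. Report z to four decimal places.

z = -1.5571

p̂₁ = 45/461 ≈ 0.097614, p̂₂ = 286/2319 ≈ 0.123329.
Pooled p̂ = (45+286)/(461+2319) = 331/2780 = 0.119065.
SE = √(0.104888 × 0.00260042) = 0.016515.
z = (0.097614 − 0.123329)/0.016515 = -0.025715/0.016515 = -1.5571.
p-value = P(Z > -1.557) ≈ 0.9403.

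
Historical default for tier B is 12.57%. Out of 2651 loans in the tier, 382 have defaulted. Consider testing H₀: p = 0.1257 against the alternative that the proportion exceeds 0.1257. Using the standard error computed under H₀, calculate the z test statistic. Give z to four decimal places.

p̂ = 382/2651 ≈ 0.1440966.
Standard error under H₀: √(0.1257×0.8743/2651) = 0.0064386.
z = (0.1440966 − 0.1257)/0.0064386 = 0.0183966/0.0064386 = 2.8572.

z = 2.8572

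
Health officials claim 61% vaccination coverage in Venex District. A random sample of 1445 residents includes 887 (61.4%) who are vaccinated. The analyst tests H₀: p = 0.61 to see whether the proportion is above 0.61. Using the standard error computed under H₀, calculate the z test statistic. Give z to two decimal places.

z = 0.30

p̂ = 887/1445 ≈ 0.6138.
Standard error under H₀: √(0.61×0.39/1445) = 0.0128.
z = (0.6138 − 0.61)/0.0128 = 0.0038/0.0128 = 0.30.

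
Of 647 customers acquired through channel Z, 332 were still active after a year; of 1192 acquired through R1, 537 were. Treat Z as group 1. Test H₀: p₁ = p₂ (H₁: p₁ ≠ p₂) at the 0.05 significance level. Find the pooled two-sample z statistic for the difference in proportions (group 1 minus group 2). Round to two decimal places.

p̂₁ = 332/647 = 0.5131, p̂₂ = 537/1192 = 0.4505.
Pooled p̂ = (332+537)/(647+1192) = 869/1839 = 0.4725.
SE = √(p̂(1−p̂)(1/n₁+1/n₂)) = √(0.4725·0.5275·0.00238452) = √(0.000594332) = 0.0244.
z = (0.5131 − 0.4505)/0.0244 = 0.0626/0.0244 = 2.57.
p-value = 2·P(Z > 2.569) ≈ 0.0102. With α = 0.05, reject H₀.

z = 2.57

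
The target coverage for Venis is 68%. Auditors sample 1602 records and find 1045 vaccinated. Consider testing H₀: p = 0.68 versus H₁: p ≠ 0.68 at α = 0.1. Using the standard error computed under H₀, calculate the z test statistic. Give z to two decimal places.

z = -2.38

p̂ = 1045/1602 = 0.65231.
Standard error under H₀: √(0.68×0.32/1602) = 0.01165.
z = (0.65231 − 0.68)/0.01165 = -0.02769/0.01165 = -2.38.
Two-sided p-value ≈ 2·Φ(−2.376) = 0.0175; since p < α = 0.1, reject H₀.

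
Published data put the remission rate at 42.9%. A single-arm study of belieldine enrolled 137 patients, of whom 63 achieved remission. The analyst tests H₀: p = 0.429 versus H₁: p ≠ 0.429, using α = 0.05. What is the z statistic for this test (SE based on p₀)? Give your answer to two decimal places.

z = 0.73

p̂ = 63/137 = 0.4599.
Standard error under H₀: √(0.429×0.571/137) = 0.0423.
z = (0.4599 − 0.429)/0.0423 = 0.0309/0.0423 = 0.73.
Two-sided p-value ≈ 2·Φ(−0.730) = 0.4656. With α = 0.05, fail to reject H₀.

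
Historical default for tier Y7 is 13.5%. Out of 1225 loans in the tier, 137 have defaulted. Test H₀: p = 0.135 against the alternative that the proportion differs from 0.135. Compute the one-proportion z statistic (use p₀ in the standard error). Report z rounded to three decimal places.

z = -2.372

p̂ = 137/1225 ≈ 0.111837.
SE = √(p₀(1−p₀)/n) = √(0.11678/1225) = 0.009764.
z = (0.111837 − 0.135)/0.009764 = -0.023163/0.009764 = -2.372.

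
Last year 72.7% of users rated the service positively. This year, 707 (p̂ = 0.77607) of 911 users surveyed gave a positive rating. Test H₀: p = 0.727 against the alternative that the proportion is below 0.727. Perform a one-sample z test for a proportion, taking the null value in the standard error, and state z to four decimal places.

z = 3.3245

p̂ = 707/911 ≈ 0.776070.
Under H₀, SE = √(0.727·0.273/911) = √(0.000217861) = 0.014760.
z = (0.776070 − 0.727)/0.014760 = 0.049070/0.014760 = 3.3245.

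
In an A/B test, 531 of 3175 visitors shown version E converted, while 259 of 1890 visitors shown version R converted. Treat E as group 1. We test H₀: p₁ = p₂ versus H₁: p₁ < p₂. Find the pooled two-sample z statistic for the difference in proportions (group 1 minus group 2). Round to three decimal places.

z = 2.866

p̂₁ = 531/3175 = 0.167244, p̂₂ = 259/1890 = 0.137037.
Pooled p̂ = (531+259)/(3175+1890) = 790/5065 = 0.155972.
SE = √(0.131645 × 0.000844061) = 0.010541.
z = (0.167244 − 0.137037)/0.010541 = 0.030207/0.010541 = 2.866.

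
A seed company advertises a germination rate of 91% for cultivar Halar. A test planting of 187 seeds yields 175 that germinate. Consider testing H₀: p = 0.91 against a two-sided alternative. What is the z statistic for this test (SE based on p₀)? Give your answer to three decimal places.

p̂ = 175/187 = 0.93583.
Standard error under H₀: √(0.91×0.09/187) = 0.02093.
z = (0.93583 − 0.91)/0.02093 = 0.02583/0.02093 = 1.234.
p-value = 2·P(Z > 1.234) ≈ 0.2171.

z = 1.234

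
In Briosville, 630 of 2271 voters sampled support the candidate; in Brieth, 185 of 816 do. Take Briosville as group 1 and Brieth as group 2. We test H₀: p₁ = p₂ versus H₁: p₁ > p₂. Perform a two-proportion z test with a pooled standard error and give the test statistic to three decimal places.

z = 2.818

p̂₁ = 630/2271 = 0.27741, p̂₂ = 185/816 = 0.22672.
Pooled p̂ = (630+185)/(2271+816) = 815/3087 = 0.26401.
SE = √(p̂(1−p̂)(1/n₁+1/n₂)) = √(0.26401·0.73599·0.00166582) = √(0.000323685) = 0.01799.
z = (0.27741 − 0.22672)/0.01799 = 0.05069/0.01799 = 2.818.
p-value = P(Z > 2.818) ≈ 0.0024.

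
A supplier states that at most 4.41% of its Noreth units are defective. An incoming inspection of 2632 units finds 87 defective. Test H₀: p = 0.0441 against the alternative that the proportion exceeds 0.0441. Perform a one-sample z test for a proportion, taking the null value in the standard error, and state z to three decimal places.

z = -2.760

p̂ = 87/2632 ≈ 0.033055.
Standard error under H₀: √(0.0441×0.9559/2632) = 0.004002.
z = (0.033055 − 0.0441)/0.004002 = -0.011045/0.004002 = -2.760.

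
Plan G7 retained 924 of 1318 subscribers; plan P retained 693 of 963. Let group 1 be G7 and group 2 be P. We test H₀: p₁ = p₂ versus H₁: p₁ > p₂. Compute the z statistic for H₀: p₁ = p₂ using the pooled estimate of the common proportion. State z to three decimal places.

z = -0.964

p̂₁ = 924/1318 ≈ 0.70106, p̂₂ = 693/963 ≈ 0.71963.
Pooled p̂ = (924+693)/(1318+963) = 1617/2281 = 0.70890.
SE = √(p̂(1−p̂)(1/n₁+1/n₂)) = √(0.70890·0.29110·0.00179715) = √(0.000370861) = 0.01926.
z = (0.70106 − 0.71963)/0.01926 = -0.01857/0.01926 = -0.964.
p-value = P(Z > -0.964) ≈ 0.8325.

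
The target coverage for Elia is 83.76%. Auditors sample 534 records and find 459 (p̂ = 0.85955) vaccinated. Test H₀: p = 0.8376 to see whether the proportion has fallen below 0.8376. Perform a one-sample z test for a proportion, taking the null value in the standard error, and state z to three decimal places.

z = 1.375

p̂ = 459/534 ≈ 0.85955.
Under H₀, SE = √(0.8376·0.1624/534) = √(0.000254731) = 0.01596.
z = (0.85955 − 0.8376)/0.01596 = 0.02195/0.01596 = 1.375.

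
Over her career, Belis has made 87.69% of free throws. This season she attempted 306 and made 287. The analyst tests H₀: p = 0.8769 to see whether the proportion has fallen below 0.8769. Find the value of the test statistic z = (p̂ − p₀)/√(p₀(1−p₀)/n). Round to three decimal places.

p̂ = 287/306 = 0.937908.
Under H₀, SE = √(0.8769·0.1231/306) = √(0.000352766) = 0.018782.
z = (0.937908 − 0.8769)/0.018782 = 0.061008/0.018782 = 3.248.
p-value = P(Z < 3.248) ≈ 0.9994.

z = 3.248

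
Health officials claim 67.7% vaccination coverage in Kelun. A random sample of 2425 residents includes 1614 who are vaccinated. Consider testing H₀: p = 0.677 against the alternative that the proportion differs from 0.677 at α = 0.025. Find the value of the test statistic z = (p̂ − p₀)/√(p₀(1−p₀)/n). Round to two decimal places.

p̂ = 1614/2425 ≈ 0.6656.
SE = √(p₀(1−p₀)/n) = √(0.21867/2425) = 0.0095.
z = (0.6656 − 0.677)/0.0095 = -0.0114/0.0095 = -1.20.
p-value = 2·P(Z > 1.204) ≈ 0.2286. With α = 0.025, fail to reject H₀.

z = -1.20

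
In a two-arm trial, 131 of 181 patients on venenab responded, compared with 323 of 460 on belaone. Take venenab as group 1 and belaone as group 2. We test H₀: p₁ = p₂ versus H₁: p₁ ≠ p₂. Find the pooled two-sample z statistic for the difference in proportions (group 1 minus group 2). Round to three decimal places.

p̂₁ = 131/181 = 0.72376, p̂₂ = 323/460 = 0.70217.
Pooled p̂ = (131+323)/(181+460) = 454/641 = 0.70827.
SE = √(p̂(1−p̂)(1/n₁+1/n₂)) = √(0.70827·0.29173·0.00769877) = √(0.00159075) = 0.03988.
z = (0.72376 − 0.70217)/0.03988 = 0.02159/0.03988 = 0.541.
Two-sided p-value ≈ 2·Φ(−0.541) = 0.5884.

z = 0.541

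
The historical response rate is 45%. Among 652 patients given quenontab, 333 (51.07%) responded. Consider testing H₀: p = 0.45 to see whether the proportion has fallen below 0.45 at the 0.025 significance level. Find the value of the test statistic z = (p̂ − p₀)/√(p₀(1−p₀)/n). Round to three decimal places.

z = 3.117

p̂ = 333/652 ≈ 0.510736.
SE = √(p₀(1−p₀)/n) = √(0.2475/652) = 0.019483.
z = (0.510736 − 0.45)/0.019483 = 0.060736/0.019483 = 3.117.
p-value = P(Z < 3.117) ≈ 0.9991, so at α = 0.025 we fail to reject H₀.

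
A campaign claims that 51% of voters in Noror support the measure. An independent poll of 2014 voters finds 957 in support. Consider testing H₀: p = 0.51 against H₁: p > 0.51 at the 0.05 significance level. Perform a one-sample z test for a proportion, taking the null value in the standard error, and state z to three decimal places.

p̂ = 957/2014 ≈ 0.475174.
SE = √(p₀(1−p₀)/n) = √(0.2499/2014) = 0.011139.
z = (0.475174 − 0.51)/0.011139 = -0.034826/0.011139 = -3.126.
p-value = P(Z > -3.126) ≈ 0.9991. With α = 0.05, fail to reject H₀.

z = -3.126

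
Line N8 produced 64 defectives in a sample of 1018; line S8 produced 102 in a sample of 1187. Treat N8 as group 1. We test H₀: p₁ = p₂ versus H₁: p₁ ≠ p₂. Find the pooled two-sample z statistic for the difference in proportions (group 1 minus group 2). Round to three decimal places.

z = -2.046

p̂₁ = 64/1018 ≈ 0.06287, p̂₂ = 102/1187 ≈ 0.08593.
Pooled p̂ = (64+102)/(1018+1187) = 166/2205 = 0.07528.
SE = √(p̂(1−p̂)(1/n₁+1/n₂)) = √(0.07528·0.92472·0.00182478) = √(0.000127033) = 0.01127.
z = (0.06287 − 0.08593)/0.01127 = -0.02306/0.01127 = -2.046.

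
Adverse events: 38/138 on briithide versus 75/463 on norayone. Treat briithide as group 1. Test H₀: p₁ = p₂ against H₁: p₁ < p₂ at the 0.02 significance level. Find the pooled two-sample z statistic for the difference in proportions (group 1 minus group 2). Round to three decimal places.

p̂₁ = 38/138 = 0.27536, p̂₂ = 75/463 = 0.16199.
Pooled p̂ = (38+75)/(138+463) = 113/601 = 0.18802.
SE = √(p̂(1−p̂)(1/n₁+1/n₂)) = √(0.18802·0.81198·0.0094062) = √(0.00143603) = 0.03789.
z = (0.27536 − 0.16199)/0.03789 = 0.11337/0.03789 = 2.992.
p-value = P(Z < 2.992) ≈ 0.9986; since p > α = 0.02, fail to reject H₀.

z = 2.992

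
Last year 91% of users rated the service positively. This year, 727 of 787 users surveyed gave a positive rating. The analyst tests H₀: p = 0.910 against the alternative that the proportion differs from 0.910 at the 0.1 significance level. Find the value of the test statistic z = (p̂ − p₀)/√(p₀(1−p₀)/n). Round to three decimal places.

z = 1.349

p̂ = 727/787 = 0.92376.
SE = √(p₀(1−p₀)/n) = √(0.0819/787) = 0.01020.
z = (0.92376 − 0.91)/0.01020 = 0.01376/0.01020 = 1.349.
p-value = 2·P(Z > 1.349) ≈ 0.1773, so at α = 0.1 we fail to reject H₀.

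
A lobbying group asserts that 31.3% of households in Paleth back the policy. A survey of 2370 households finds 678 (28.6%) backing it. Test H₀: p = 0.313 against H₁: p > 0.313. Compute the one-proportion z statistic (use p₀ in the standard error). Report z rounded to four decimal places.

z = -2.8266

p̂ = 678/2370 ≈ 0.2860759.
SE = √(p₀(1−p₀)/n) = √(0.21503/2370) = 0.0095252.
z = (0.2860759 − 0.313)/0.0095252 = -0.0269241/0.0095252 = -2.8266.
p-value = P(Z > -2.827) ≈ 0.9976.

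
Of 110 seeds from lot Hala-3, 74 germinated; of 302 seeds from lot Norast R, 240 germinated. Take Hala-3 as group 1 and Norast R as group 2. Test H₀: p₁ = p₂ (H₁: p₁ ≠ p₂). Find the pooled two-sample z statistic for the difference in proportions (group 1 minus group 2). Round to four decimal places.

p̂₁ = 74/110 ≈ 0.672727, p̂₂ = 240/302 ≈ 0.794702.
Pooled p̂ = (74+240)/(110+302) = 314/412 = 0.762136.
SE = √(0.181285 × 0.0124022) = 0.047416.
z = (0.672727 − 0.794702)/0.047416 = -0.121975/0.047416 = -2.5724.
p-value = 2·P(Z > 2.572) ≈ 0.0101.

z = -2.5724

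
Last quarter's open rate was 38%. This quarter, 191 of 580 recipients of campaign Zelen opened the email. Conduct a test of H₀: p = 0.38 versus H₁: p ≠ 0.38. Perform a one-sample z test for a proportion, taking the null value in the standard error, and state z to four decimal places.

z = -2.5150

p̂ = 191/580 ≈ 0.329310.
SE = √(p₀(1−p₀)/n) = √(0.2356/580) = 0.020155.
z = (0.329310 − 0.38)/0.020155 = -0.050690/0.020155 = -2.5150.
p-value = 2·P(Z > 2.515) ≈ 0.0119.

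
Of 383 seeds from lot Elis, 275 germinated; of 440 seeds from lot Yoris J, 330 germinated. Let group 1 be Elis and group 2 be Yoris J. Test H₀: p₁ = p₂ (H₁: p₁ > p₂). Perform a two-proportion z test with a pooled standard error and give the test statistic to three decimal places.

z = -1.037

p̂₁ = 275/383 ≈ 0.71802, p̂₂ = 330/440 ≈ 0.75000.
Pooled p̂ = (275+330)/(383+440) = 605/823 = 0.73512.
SE = √(0.194721 × 0.00488369) = 0.03084.
z = (0.71802 − 0.75000)/0.03084 = -0.03198/0.03084 = -1.037.
p-value = P(Z > -1.037) ≈ 0.8502.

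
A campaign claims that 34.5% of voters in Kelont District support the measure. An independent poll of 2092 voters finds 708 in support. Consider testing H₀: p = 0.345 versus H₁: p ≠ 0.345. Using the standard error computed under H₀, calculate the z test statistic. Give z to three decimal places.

z = -0.632

p̂ = 708/2092 = 0.33843.
SE = √(p₀(1−p₀)/n) = √(0.22597/2092) = 0.01039.
z = (0.33843 − 0.345)/0.01039 = -0.00657/0.01039 = -0.632.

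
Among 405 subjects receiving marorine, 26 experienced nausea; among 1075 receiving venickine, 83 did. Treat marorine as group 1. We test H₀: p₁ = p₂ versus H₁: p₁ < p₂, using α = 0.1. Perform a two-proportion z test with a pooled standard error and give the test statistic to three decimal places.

z = -0.854

p̂₁ = 26/405 = 0.06420, p̂₂ = 83/1075 = 0.07721.
Pooled p̂ = (26+83)/(405+1075) = 109/1480 = 0.07365.
SE = √(p̂(1−p̂)(1/n₁+1/n₂)) = √(0.07365·0.92635·0.00339937) = √(0.00023192) = 0.01523.
z = (0.06420 − 0.07721)/0.01523 = -0.01301/0.01523 = -0.854.
p-value = P(Z < -0.854) ≈ 0.1964; since p > α = 0.1, fail to reject H₀.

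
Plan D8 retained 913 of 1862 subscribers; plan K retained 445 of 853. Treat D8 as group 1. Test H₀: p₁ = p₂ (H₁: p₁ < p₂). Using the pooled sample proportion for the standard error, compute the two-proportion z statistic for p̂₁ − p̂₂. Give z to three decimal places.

z = -1.517

p̂₁ = 913/1862 = 0.49033, p̂₂ = 445/853 = 0.52169.
Pooled p̂ = (913+445)/(1862+853) = 1358/2715 = 0.50018.
SE = √(p̂(1−p̂)(1/n₁+1/n₂)) = √(0.50018·0.49982·0.00170939) = √(0.000427347) = 0.02067.
z = (0.49033 − 0.52169)/0.02067 = -0.03136/0.02067 = -1.517.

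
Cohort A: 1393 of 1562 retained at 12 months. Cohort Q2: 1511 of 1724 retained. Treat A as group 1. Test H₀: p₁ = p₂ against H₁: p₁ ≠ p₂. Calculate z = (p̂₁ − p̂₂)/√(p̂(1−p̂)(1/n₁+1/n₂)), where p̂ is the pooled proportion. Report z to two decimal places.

z = 1.37

p̂₁ = 1393/1562 = 0.8918, p̂₂ = 1511/1724 = 0.8765.
Pooled p̂ = (1393+1511)/(1562+1724) = 2904/3286 = 0.8837.
SE = √(0.102737 × 0.00122025) = 0.0112.
z = (0.8918 − 0.8765)/0.0112 = 0.0153/0.0112 = 1.37.
Two-sided p-value ≈ 2·Φ(−1.371) = 0.1702.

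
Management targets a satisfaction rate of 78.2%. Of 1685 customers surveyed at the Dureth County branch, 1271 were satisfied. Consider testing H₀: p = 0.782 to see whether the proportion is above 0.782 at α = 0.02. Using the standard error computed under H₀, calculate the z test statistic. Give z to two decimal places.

z = -2.75

p̂ = 1271/1685 ≈ 0.75430.
Under H₀, SE = √(0.782·0.218/1685) = √(0.000101173) = 0.01006.
z = (0.75430 − 0.782)/0.01006 = -0.02770/0.01006 = -2.75.
p-value = P(Z > -2.754) ≈ 0.9971, so at α = 0.02 we fail to reject H₀.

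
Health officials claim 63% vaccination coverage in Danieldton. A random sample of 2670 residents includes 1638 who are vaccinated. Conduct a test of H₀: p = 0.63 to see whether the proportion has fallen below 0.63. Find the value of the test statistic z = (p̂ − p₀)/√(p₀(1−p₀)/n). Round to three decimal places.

p̂ = 1638/2670 ≈ 0.613483.
Standard error under H₀: √(0.63×0.37/2670) = 0.009344.
z = (0.613483 − 0.63)/0.009344 = -0.016517/0.009344 = -1.768.
p-value = P(Z < -1.768) ≈ 0.0386.

z = -1.768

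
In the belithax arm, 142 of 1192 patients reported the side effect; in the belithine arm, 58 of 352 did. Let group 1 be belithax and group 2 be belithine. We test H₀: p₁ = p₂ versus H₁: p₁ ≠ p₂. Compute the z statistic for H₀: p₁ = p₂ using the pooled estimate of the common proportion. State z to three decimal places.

p̂₁ = 142/1192 ≈ 0.11913, p̂₂ = 58/352 ≈ 0.16477.
Pooled p̂ = (142+58)/(1192+352) = 200/1544 = 0.12953.
SE = √(p̂(1−p̂)(1/n₁+1/n₂)) = √(0.12953·0.87047·0.00367984) = √(0.000414919) = 0.02037.
z = (0.11913 − 0.16477)/0.02037 = -0.04564/0.02037 = -2.241.

z = -2.241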